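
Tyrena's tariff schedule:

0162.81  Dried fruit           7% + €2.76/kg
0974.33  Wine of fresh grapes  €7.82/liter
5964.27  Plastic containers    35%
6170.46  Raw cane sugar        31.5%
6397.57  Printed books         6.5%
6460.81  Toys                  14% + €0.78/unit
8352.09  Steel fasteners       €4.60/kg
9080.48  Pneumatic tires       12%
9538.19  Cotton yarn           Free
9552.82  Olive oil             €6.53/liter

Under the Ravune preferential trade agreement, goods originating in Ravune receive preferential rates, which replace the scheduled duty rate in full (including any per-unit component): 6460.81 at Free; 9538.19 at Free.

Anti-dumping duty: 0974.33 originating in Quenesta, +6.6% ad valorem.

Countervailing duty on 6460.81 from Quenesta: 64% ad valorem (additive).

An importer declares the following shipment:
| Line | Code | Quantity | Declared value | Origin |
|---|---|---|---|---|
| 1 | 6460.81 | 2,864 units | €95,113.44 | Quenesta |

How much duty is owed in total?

€76,422.40

Line 1 (6460.81, Quenesta, 2,864 units, €95,113.44):
Base rate for 6460.81 is 14% + €0.78/unit.
6460.81 has an FTA preferential rate, but origin Quenesta is not Ravune; base rate stands.
Additional duty on 6460.81 from Quenesta: +64%. Applied ad valorem rate: 14% + 64% = 78%.
Duty = €95,113.44 × 78% + 2,864 × €0.78 = €76,422.40.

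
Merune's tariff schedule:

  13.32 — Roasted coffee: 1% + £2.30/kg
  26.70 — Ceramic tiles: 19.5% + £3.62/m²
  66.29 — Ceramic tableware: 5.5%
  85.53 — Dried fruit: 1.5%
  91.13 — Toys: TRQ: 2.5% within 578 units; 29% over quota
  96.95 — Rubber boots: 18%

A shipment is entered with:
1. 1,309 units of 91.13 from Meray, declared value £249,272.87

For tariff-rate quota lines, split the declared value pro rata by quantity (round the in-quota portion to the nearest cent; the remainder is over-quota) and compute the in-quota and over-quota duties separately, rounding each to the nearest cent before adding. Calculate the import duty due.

£43,120.97

Line 1 (91.13, Meray, 1,309 units, £249,272.87):
Code 91.13 is under a tariff-rate quota (threshold 578 units). In-quota: 578 units at 2.5%; over-quota: 731 units at 29%.
Pro-rata value split: in-quota = £249,272.87 × 578/1,309 = £110,068.54; over-quota = £249,272.87 − £110,068.54 = £139,204.33.
In-quota duty = £110,068.54 × 2.5% = £2,751.71. Over-quota duty = £139,204.33 × 29% = £40,369.26.
Line duty = £2,751.71 + £40,369.26 = £43,120.97.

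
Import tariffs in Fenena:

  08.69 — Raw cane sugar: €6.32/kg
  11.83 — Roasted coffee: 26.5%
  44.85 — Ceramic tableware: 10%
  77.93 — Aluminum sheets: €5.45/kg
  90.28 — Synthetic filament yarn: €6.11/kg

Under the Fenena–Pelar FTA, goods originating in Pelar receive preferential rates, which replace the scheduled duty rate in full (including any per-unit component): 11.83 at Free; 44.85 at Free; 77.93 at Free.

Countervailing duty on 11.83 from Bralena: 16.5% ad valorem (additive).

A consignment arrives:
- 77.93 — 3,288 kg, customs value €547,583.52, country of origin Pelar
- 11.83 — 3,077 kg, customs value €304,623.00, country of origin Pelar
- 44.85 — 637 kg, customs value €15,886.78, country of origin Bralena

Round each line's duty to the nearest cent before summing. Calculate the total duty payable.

€1,588.68

Line 1 (77.93, Pelar, 3,288 kg, €547,583.52):
Base rate for 77.93 is €5.45/kg.
Origin Pelar qualifies under the Fenena–Pelar agreement and 77.93 is covered: preferential rate Free applies instead.
Duty = €547,583.52 × 0% = €0.00.
Line 2 (11.83, Pelar, 3,077 kg, €304,623.00):
Base rate for 11.83 is 26.5%.
Origin Pelar qualifies under the Fenena–Pelar agreement and 11.83 is covered: preferential rate Free applies instead.
The additional-duty order on 11.83 targets Bralena, not Pelar; it does not apply.
Duty = €304,623.00 × 0% = €0.00.
Line 3 (44.85, Bralena, 637 kg, €15,886.78):
Base rate for 44.85 is 10%.
44.85 has an FTA preferential rate, but origin Bralena is not Pelar; base rate stands.
Duty = €15,886.78 × 10% = €1,588.68.
Total = €0.00 + €0.00 + €1,588.68 = €1,588.68.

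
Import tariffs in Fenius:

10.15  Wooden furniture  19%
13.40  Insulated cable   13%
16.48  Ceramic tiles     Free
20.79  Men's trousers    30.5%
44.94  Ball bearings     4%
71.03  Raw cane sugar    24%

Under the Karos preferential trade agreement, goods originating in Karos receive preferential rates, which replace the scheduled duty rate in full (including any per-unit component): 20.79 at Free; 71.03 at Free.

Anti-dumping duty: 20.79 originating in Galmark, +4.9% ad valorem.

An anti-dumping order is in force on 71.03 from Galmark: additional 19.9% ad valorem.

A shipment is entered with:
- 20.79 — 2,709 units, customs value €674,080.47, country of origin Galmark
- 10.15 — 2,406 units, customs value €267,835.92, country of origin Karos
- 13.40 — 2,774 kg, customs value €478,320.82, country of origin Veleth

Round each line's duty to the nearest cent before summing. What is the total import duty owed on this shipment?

€351,695.02

Line 1 (20.79, Galmark, 2,709 units, €674,080.47):
Base rate for 20.79 is 30.5%.
20.79 has an FTA preferential rate, but origin Galmark is not Karos; base rate stands.
Additional duty on 20.79 from Galmark: +4.9%. Applied ad valorem rate: 30.5% + 4.9% = 35.4%.
Duty = €674,080.47 × 35.4% = €238,624.49.
Line 2 (10.15, Karos, 2,406 units, €267,835.92):
Base rate for 10.15 is 19%.
Origin Karos is the FTA partner but 10.15 is not on the preference list; base rate stands.
Duty = €267,835.92 × 19% = €50,888.82.
Line 3 (13.40, Veleth, 2,774 kg, €478,320.82):
Base rate for 13.40 is 13%.
Duty = €478,320.82 × 13% = €62,181.71.
Total = €238,624.49 + €50,888.82 + €62,181.71 = €351,695.02.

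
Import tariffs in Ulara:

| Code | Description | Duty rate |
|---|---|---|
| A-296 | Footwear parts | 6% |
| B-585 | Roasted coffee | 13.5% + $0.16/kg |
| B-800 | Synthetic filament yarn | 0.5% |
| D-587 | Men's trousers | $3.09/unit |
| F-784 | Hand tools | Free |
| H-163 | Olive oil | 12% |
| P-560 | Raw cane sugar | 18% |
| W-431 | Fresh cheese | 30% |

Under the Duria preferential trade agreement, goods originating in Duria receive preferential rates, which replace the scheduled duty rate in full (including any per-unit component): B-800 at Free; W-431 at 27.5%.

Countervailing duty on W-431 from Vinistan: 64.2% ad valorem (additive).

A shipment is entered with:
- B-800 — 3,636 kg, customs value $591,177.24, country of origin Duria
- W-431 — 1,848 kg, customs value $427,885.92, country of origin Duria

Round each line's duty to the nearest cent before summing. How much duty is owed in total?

Line 1 (B-800, Duria, 3,636 kg, $591,177.24):
Base rate for B-800 is 0.5%.
Origin Duria qualifies under the Ulara–Duria agreement and B-800 is covered: preferential rate Free applies instead.
Duty = $591,177.24 × 0% = $0.00.
Line 2 (W-431, Duria, 1,848 kg, $427,885.92):
Base rate for W-431 is 30%.
Origin Duria qualifies under the Ulara–Duria agreement and W-431 is covered: preferential rate 27.5% applies instead.
The additional-duty order on W-431 targets Vinistan, not Duria; it does not apply.
Duty = $427,885.92 × 27.5% = $117,668.63.
Total = $0.00 + $117,668.63 = $117,668.63.

$117,668.63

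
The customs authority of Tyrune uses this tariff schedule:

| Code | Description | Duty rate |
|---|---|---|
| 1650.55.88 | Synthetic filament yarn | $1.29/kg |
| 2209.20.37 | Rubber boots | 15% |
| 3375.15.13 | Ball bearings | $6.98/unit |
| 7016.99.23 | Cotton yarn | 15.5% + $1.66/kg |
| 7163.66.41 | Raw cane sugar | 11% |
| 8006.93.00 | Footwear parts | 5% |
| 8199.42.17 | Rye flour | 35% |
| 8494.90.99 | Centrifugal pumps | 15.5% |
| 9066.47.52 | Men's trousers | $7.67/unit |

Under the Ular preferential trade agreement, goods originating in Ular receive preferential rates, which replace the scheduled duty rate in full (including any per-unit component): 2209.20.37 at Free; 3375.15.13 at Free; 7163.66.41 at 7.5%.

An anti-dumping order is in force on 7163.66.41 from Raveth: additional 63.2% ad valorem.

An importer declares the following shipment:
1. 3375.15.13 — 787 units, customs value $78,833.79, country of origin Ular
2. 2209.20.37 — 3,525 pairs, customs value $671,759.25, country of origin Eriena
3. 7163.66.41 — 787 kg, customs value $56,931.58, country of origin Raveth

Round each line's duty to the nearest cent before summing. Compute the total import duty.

Line 1 (3375.15.13, Ular, 787 units, $78,833.79):
Base rate for 3375.15.13 is $6.98/unit.
Origin Ular qualifies under the Tyrune–Ular agreement and 3375.15.13 is covered: preferential rate Free applies instead.
Duty = $78,833.79 × 0% = $0.00.
Line 2 (2209.20.37, Eriena, 3,525 pairs, $671,759.25):
Base rate for 2209.20.37 is 15%.
2209.20.37 has an FTA preferential rate, but origin Eriena is not Ular; base rate stands.
Duty = $671,759.25 × 15% = $100,763.89.
Line 3 (7163.66.41, Raveth, 787 kg, $56,931.58):
Base rate for 7163.66.41 is 11%.
7163.66.41 has an FTA preferential rate, but origin Raveth is not Ular; base rate stands.
Additional duty on 7163.66.41 from Raveth: +63.2%. Applied ad valorem rate: 11% + 63.2% = 74.2%.
Duty = $56,931.58 × 74.2% = $42,243.23.
Total = $0.00 + $100,763.89 + $42,243.23 = $143,007.12.

$143,007.12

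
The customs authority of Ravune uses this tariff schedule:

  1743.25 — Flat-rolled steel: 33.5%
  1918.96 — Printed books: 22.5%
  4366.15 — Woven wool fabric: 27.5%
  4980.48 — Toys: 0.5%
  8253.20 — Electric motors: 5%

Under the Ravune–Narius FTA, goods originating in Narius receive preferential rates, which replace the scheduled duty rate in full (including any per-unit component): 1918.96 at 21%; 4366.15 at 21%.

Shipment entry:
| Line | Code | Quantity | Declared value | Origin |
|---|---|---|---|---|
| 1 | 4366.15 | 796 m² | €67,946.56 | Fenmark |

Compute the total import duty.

€18,685.30

Line 1 (4366.15, Fenmark, 796 m², €67,946.56):
Base rate for 4366.15 is 27.5%.
4366.15 has an FTA preferential rate, but origin Fenmark is not Narius; base rate stands.
Duty = €67,946.56 × 27.5% = €18,685.30.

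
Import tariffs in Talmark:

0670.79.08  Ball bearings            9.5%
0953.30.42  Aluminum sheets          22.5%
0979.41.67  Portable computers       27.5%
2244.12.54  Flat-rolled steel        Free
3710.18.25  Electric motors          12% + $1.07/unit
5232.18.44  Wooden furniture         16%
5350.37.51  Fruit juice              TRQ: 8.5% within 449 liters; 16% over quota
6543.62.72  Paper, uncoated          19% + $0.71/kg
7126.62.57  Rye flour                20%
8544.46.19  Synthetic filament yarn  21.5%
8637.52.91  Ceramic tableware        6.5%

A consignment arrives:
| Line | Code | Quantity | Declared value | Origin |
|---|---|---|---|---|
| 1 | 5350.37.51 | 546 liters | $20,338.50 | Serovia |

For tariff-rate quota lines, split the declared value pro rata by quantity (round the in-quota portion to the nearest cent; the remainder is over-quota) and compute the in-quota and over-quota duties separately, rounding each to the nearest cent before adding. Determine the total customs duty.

$1,999.77

Line 1 (5350.37.51, Serovia, 546 liters, $20,338.50):
Code 5350.37.51 is under a tariff-rate quota (threshold 449 liters). In-quota: 449 liters at 8.5%; over-quota: 97 liters at 16%.
Pro-rata value split: in-quota = $20,338.50 × 449/546 = $16,725.25; over-quota = $20,338.50 − $16,725.25 = $3,613.25.
In-quota duty = $16,725.25 × 8.5% = $1,421.65. Over-quota duty = $3,613.25 × 16% = $578.12.
Line duty = $1,421.65 + $578.12 = $1,999.77.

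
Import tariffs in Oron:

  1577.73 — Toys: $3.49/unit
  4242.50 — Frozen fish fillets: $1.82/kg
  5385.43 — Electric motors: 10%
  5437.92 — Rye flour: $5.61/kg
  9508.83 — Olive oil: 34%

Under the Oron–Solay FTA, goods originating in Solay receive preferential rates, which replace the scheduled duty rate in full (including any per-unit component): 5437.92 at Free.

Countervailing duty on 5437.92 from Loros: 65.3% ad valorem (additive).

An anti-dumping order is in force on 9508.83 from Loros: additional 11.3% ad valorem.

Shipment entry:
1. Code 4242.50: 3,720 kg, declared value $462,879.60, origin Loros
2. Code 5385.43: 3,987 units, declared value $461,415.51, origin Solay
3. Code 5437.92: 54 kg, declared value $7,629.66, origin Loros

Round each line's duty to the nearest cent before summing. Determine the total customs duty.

$58,197.06

Line 1 (4242.50, Loros, 3,720 kg, $462,879.60):
Base rate for 4242.50 is $1.82/kg.
Duty = 3,720 × $1.82 = $6,770.40.
Line 2 (5385.43, Solay, 3,987 units, $461,415.51):
Base rate for 5385.43 is 10%.
Origin Solay is the FTA partner but 5385.43 is not on the preference list; base rate stands.
Duty = $461,415.51 × 10% = $46,141.55.
Line 3 (5437.92, Loros, 54 kg, $7,629.66):
Base rate for 5437.92 is $5.61/kg.
5437.92 has an FTA preferential rate, but origin Loros is not Solay; base rate stands.
Additional duty on 5437.92 from Loros: +65.3% ad valorem. Applied ad valorem rate = 65.3%.
Duty = $7,629.66 × 65.3% + 54 × $5.61 = $5,285.11.
Total = $6,770.40 + $46,141.55 + $5,285.11 = $58,197.06.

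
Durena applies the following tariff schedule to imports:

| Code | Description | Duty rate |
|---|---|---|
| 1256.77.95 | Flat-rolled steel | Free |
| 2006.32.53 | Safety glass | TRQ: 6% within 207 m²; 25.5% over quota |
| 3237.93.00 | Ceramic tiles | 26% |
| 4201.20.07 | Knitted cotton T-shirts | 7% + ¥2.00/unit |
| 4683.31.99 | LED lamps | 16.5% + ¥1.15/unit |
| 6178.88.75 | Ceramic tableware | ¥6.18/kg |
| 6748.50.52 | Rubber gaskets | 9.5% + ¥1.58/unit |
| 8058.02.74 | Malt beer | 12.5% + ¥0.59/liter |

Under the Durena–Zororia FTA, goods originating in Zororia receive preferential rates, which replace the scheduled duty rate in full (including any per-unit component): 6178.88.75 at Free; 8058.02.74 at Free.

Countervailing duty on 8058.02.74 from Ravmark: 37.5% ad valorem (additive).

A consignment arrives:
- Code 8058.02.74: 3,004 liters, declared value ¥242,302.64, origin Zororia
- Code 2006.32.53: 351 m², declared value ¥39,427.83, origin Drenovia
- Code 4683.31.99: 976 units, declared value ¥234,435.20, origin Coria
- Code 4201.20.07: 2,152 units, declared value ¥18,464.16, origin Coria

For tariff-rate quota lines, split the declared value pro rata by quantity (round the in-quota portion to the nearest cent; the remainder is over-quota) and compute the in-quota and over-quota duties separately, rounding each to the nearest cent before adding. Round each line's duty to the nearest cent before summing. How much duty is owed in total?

Line 1 (8058.02.74, Zororia, 3,004 liters, ¥242,302.64):
Base rate for 8058.02.74 is 12.5% + ¥0.59/liter.
Origin Zororia qualifies under the Durena–Zororia agreement and 8058.02.74 is covered: preferential rate Free applies instead.
The additional-duty order on 8058.02.74 targets Ravmark, not Zororia; it does not apply.
Duty = ¥242,302.64 × 0% = ¥0.00.
Line 2 (2006.32.53, Drenovia, 351 m², ¥39,427.83):
Code 2006.32.53 is under a tariff-rate quota (threshold 207 m²). In-quota: 207 m² at 6%; over-quota: 144 m² at 25.5%.
Pro-rata value split: in-quota = ¥39,427.83 × 207/351 = ¥23,252.31; over-quota = ¥39,427.83 − ¥23,252.31 = ¥16,175.52.
In-quota duty = ¥23,252.31 × 6% = ¥1,395.14. Over-quota duty = ¥16,175.52 × 25.5% = ¥4,124.76.
Line duty = ¥1,395.14 + ¥4,124.76 = ¥5,519.90.
Line 3 (4683.31.99, Coria, 976 units, ¥234,435.20):
Base rate for 4683.31.99 is 16.5% + ¥1.15/unit.
Duty = ¥234,435.20 × 16.5% + 976 × ¥1.15 = ¥39,804.21.
Line 4 (4201.20.07, Coria, 2,152 units, ¥18,464.16):
Base rate for 4201.20.07 is 7% + ¥2.00/unit.
Duty = ¥18,464.16 × 7% + 2,152 × ¥2.00 = ¥5,596.49.
Total = ¥0.00 + ¥5,519.90 + ¥39,804.21 + ¥5,596.49 = ¥50,920.60.

¥50,920.60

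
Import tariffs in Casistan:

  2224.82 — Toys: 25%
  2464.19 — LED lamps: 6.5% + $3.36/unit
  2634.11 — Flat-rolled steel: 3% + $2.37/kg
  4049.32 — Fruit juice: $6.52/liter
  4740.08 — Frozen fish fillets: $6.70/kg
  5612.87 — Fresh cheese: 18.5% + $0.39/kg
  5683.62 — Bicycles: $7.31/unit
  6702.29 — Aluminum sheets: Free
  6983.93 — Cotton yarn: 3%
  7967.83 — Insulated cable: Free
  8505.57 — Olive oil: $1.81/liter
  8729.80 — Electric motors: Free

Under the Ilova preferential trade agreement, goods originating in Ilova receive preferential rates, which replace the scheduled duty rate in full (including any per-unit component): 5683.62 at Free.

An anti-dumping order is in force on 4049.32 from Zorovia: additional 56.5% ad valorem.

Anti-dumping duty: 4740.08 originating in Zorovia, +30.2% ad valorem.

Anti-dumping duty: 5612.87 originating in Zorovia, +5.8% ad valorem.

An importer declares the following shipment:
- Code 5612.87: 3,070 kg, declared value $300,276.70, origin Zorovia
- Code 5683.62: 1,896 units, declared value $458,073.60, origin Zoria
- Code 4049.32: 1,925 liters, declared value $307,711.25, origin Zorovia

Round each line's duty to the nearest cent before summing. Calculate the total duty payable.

Line 1 (5612.87, Zorovia, 3,070 kg, $300,276.70):
Base rate for 5612.87 is 18.5% + $0.39/kg.
Additional duty on 5612.87 from Zorovia: +5.8%. Applied ad valorem rate: 18.5% + 5.8% = 24.3%.
Duty = $300,276.70 × 24.3% + 3,070 × $0.39 = $74,164.54.
Line 2 (5683.62, Zoria, 1,896 units, $458,073.60):
Base rate for 5683.62 is $7.31/unit.
5683.62 has an FTA preferential rate, but origin Zoria is not Ilova; base rate stands.
Duty = 1,896 × $7.31 = $13,859.76.
Line 3 (4049.32, Zorovia, 1,925 liters, $307,711.25):
Base rate for 4049.32 is $6.52/liter.
Additional duty on 4049.32 from Zorovia: +56.5% ad valorem. Applied ad valorem rate = 56.5%.
Duty = $307,711.25 × 56.5% + 1,925 × $6.52 = $186,407.86.
Total = $74,164.54 + $13,859.76 + $186,407.86 = $274,432.16.

$274,432.16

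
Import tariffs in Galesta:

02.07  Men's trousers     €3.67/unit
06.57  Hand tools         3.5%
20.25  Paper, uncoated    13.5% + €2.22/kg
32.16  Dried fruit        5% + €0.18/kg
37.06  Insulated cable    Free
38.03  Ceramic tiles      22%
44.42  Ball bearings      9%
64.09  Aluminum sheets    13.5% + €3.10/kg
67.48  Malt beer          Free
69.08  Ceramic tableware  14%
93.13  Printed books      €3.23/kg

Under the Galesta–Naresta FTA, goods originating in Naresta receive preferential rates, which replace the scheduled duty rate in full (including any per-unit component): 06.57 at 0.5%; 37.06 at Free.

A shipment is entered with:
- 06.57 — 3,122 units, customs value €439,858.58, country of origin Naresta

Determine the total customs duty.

€2,199.29

Line 1 (06.57, Naresta, 3,122 units, €439,858.58):
Base rate for 06.57 is 3.5%.
Origin Naresta qualifies under the Galesta–Naresta agreement and 06.57 is covered: preferential rate 0.5% applies instead.
Duty = €439,858.58 × 0.5% = €2,199.29.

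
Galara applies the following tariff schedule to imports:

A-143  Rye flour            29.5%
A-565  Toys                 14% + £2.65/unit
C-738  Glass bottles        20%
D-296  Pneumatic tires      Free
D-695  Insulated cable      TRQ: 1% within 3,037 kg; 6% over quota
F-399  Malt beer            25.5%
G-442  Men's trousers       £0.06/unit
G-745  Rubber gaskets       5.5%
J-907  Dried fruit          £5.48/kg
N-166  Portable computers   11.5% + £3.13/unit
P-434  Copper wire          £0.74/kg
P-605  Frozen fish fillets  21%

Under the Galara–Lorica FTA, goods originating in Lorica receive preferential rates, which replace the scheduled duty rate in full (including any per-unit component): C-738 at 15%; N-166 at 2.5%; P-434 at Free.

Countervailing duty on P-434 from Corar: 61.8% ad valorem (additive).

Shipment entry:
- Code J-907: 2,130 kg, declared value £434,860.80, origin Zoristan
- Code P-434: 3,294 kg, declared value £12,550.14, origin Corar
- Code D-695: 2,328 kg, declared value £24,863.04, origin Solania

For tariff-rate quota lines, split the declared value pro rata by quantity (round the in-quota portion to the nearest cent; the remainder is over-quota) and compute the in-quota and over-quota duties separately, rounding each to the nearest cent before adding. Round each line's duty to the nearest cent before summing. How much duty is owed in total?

£22,114.58

Line 1 (J-907, Zoristan, 2,130 kg, £434,860.80):
Base rate for J-907 is £5.48/kg.
Duty = 2,130 × £5.48 = £11,672.40.
Line 2 (P-434, Corar, 3,294 kg, £12,550.14):
Base rate for P-434 is £0.74/kg.
P-434 has an FTA preferential rate, but origin Corar is not Lorica; base rate stands.
Additional duty on P-434 from Corar: +61.8% ad valorem. Applied ad valorem rate = 61.8%.
Duty = £12,550.14 × 61.8% + 3,294 × £0.74 = £10,193.55.
Line 3 (D-695, Solania, 2,328 kg, £24,863.04):
Code D-695 is under a tariff-rate quota (threshold 3,037 kg). Quantity 2,328 kg is within the quota, so the in-quota rate 1% applies to the full value.
Duty = £24,863.04 × 1% = £248.63.
Total = £11,672.40 + £10,193.55 + £248.63 = £22,114.58.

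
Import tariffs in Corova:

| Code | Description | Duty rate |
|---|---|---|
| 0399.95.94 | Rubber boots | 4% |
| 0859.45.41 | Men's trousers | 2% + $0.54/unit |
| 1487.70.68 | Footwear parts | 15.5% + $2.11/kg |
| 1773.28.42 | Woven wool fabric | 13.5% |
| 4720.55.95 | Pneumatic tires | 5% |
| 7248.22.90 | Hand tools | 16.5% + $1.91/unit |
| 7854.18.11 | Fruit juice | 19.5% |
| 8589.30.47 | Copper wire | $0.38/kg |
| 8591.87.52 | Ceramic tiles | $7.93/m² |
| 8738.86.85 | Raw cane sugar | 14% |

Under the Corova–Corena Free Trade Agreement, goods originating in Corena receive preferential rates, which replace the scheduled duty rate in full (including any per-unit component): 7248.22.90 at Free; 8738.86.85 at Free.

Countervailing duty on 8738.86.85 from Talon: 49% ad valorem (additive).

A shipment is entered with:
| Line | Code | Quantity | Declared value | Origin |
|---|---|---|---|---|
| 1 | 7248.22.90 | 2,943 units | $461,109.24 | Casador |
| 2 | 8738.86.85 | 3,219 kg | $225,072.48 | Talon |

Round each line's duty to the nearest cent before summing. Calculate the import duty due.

$223,499.81

Line 1 (7248.22.90, Casador, 2,943 units, $461,109.24):
Base rate for 7248.22.90 is 16.5% + $1.91/unit.
7248.22.90 has an FTA preferential rate, but origin Casador is not Corena; base rate stands.
Duty = $461,109.24 × 16.5% + 2,943 × $1.91 = $81,704.15.
Line 2 (8738.86.85, Talon, 3,219 kg, $225,072.48):
Base rate for 8738.86.85 is 14%.
8738.86.85 has an FTA preferential rate, but origin Talon is not Corena; base rate stands.
Additional duty on 8738.86.85 from Talon: +49%. Applied ad valorem rate: 14% + 49% = 63%.
Duty = $225,072.48 × 63% = $141,795.66.
Total = $81,704.15 + $141,795.66 = $223,499.81.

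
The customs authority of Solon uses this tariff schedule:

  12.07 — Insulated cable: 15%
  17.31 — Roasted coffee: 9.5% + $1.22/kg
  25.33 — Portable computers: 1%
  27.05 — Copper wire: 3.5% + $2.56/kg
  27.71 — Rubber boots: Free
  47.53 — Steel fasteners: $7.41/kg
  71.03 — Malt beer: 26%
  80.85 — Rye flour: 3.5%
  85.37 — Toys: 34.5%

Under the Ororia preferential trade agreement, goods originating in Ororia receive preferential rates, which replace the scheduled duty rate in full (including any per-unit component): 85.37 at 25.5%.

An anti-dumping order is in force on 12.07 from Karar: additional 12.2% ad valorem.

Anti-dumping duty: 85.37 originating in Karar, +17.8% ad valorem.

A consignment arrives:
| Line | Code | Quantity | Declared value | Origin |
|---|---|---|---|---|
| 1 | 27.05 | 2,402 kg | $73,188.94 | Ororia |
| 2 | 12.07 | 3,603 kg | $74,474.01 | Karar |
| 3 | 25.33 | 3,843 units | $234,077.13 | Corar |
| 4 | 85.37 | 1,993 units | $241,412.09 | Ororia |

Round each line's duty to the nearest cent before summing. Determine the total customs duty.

Line 1 (27.05, Ororia, 2,402 kg, $73,188.94):
Base rate for 27.05 is 3.5% + $2.56/kg.
Origin Ororia is the FTA partner but 27.05 is not on the preference list; base rate stands.
Duty = $73,188.94 × 3.5% + 2,402 × $2.56 = $8,710.73.
Line 2 (12.07, Karar, 3,603 kg, $74,474.01):
Base rate for 12.07 is 15%.
Additional duty on 12.07 from Karar: +12.2%. Applied ad valorem rate: 15% + 12.2% = 27.2%.
Duty = $74,474.01 × 27.2% = $20,256.93.
Line 3 (25.33, Corar, 3,843 units, $234,077.13):
Base rate for 25.33 is 1%.
Duty = $234,077.13 × 1% = $2,340.77.
Line 4 (85.37, Ororia, 1,993 units, $241,412.09):
Base rate for 85.37 is 34.5%.
Origin Ororia qualifies under the Solon–Ororia agreement and 85.37 is covered: preferential rate 25.5% applies instead.
The additional-duty order on 85.37 targets Karar, not Ororia; it does not apply.
Duty = $241,412.09 × 25.5% = $61,560.08.
Total = $8,710.73 + $20,256.93 + $2,340.77 + $61,560.08 = $92,868.51.

$92,868.51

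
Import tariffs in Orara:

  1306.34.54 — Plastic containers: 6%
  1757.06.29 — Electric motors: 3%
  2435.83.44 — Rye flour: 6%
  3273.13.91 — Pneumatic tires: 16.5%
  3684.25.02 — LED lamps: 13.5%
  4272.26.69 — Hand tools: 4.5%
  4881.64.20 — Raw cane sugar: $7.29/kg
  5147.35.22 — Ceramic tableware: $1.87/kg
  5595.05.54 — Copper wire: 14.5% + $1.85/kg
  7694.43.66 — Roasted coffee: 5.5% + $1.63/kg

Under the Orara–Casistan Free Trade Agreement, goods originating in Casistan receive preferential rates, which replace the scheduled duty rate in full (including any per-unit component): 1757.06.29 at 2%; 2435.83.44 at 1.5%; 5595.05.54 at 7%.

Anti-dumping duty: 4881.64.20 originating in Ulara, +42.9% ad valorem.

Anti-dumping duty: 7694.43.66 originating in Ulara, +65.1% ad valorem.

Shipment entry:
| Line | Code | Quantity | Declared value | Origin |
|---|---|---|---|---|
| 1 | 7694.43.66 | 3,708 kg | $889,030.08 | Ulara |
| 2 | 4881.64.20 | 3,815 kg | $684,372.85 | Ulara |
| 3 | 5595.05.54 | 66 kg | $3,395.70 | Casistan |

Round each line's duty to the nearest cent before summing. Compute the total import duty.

$955,344.28

Line 1 (7694.43.66, Ulara, 3,708 kg, $889,030.08):
Base rate for 7694.43.66 is 5.5% + $1.63/kg.
Additional duty on 7694.43.66 from Ulara: +65.1%. Applied ad valorem rate: 5.5% + 65.1% = 70.6%.
Duty = $889,030.08 × 70.6% + 3,708 × $1.63 = $633,699.28.
Line 2 (4881.64.20, Ulara, 3,815 kg, $684,372.85):
Base rate for 4881.64.20 is $7.29/kg.
Additional duty on 4881.64.20 from Ulara: +42.9% ad valorem. Applied ad valorem rate = 42.9%.
Duty = $684,372.85 × 42.9% + 3,815 × $7.29 = $321,407.30.
Line 3 (5595.05.54, Casistan, 66 kg, $3,395.70):
Base rate for 5595.05.54 is 14.5% + $1.85/kg.
Origin Casistan qualifies under the Orara–Casistan agreement and 5595.05.54 is covered: preferential rate 7% applies instead.
Duty = $3,395.70 × 7% = $237.70.
Total = $633,699.28 + $321,407.30 + $237.70 = $955,344.28.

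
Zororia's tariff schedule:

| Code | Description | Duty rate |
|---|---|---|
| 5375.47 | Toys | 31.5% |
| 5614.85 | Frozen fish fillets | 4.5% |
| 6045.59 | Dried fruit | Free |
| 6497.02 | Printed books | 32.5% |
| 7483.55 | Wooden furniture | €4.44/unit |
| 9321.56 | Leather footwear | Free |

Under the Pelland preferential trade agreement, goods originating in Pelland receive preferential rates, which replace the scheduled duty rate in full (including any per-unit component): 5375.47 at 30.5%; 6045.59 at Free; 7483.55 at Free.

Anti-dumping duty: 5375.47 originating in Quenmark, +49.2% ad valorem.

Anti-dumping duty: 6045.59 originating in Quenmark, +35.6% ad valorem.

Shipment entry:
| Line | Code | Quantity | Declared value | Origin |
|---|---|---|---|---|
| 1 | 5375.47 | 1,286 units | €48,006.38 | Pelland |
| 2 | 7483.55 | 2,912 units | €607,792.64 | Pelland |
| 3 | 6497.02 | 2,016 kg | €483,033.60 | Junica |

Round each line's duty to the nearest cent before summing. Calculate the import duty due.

€171,627.87

Line 1 (5375.47, Pelland, 1,286 units, €48,006.38):
Base rate for 5375.47 is 31.5%.
Origin Pelland qualifies under the Zororia–Pelland agreement and 5375.47 is covered: preferential rate 30.5% applies instead.
The additional-duty order on 5375.47 targets Quenmark, not Pelland; it does not apply.
Duty = €48,006.38 × 30.5% = €14,641.95.
Line 2 (7483.55, Pelland, 2,912 units, €607,792.64):
Base rate for 7483.55 is €4.44/unit.
Origin Pelland qualifies under the Zororia–Pelland agreement and 7483.55 is covered: preferential rate Free applies instead.
Duty = €607,792.64 × 0% = €0.00.
Line 3 (6497.02, Junica, 2,016 kg, €483,033.60):
Base rate for 6497.02 is 32.5%.
Duty = €483,033.60 × 32.5% = €156,985.92.
Total = €14,641.95 + €0.00 + €156,985.92 = €171,627.87.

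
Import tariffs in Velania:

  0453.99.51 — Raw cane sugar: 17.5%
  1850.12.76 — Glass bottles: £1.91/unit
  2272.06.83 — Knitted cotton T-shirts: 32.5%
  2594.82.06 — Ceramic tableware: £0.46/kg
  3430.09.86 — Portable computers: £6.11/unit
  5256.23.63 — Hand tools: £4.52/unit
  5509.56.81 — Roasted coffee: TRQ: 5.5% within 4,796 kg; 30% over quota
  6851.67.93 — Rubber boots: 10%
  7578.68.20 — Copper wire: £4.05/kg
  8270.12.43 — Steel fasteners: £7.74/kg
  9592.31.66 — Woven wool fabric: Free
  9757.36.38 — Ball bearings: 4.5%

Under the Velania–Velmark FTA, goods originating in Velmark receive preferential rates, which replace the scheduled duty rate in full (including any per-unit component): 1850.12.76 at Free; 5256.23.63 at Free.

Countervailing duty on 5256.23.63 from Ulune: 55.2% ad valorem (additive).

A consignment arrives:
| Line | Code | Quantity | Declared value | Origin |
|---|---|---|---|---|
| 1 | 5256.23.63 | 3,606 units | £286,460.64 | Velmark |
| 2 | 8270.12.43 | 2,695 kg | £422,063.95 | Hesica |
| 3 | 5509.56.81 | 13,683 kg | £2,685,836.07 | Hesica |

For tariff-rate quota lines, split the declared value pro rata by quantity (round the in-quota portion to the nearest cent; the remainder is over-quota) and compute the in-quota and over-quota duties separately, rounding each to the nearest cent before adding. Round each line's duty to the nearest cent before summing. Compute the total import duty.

£595,965.45

Line 1 (5256.23.63, Velmark, 3,606 units, £286,460.64):
Base rate for 5256.23.63 is £4.52/unit.
Origin Velmark qualifies under the Velania–Velmark agreement and 5256.23.63 is covered: preferential rate Free applies instead.
The additional-duty order on 5256.23.63 targets Ulune, not Velmark; it does not apply.
Duty = £286,460.64 × 0% = £0.00.
Line 2 (8270.12.43, Hesica, 2,695 kg, £422,063.95):
Base rate for 8270.12.43 is £7.74/kg.
Duty = 2,695 × £7.74 = £20,859.30.
Line 3 (5509.56.81, Hesica, 13,683 kg, £2,685,836.07):
Code 5509.56.81 is under a tariff-rate quota (threshold 4,796 kg). In-quota: 4,796 kg at 5.5%; over-quota: 8,887 kg at 30%.
Pro-rata value split: in-quota = £2,685,836.07 × 4,796/13,683 = £941,406.84; over-quota = £2,685,836.07 − £941,406.84 = £1,744,429.23.
In-quota duty = £941,406.84 × 5.5% = £51,777.38. Over-quota duty = £1,744,429.23 × 30% = £523,328.77.
Line duty = £51,777.38 + £523,328.77 = £575,106.15.
Total = £0.00 + £20,859.30 + £575,106.15 = £595,965.45.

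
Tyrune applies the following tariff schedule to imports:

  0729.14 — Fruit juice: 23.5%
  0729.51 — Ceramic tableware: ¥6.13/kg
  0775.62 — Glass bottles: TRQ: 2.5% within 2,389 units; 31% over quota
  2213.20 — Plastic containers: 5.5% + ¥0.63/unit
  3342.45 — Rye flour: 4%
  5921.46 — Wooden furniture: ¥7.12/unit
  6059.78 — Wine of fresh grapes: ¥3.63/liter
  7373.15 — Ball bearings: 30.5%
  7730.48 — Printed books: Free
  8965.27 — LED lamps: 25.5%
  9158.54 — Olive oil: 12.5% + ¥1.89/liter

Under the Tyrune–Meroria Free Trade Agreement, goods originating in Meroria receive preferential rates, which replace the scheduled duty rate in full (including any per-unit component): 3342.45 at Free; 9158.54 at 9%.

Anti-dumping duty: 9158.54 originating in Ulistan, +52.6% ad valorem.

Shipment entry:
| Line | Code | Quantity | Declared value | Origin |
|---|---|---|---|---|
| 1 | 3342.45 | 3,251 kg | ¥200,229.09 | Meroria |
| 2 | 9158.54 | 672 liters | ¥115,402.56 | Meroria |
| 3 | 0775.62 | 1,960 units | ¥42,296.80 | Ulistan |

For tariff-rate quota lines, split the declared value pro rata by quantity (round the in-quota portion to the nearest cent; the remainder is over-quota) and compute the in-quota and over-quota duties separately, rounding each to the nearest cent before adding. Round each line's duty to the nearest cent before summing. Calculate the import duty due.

Line 1 (3342.45, Meroria, 3,251 kg, ¥200,229.09):
Base rate for 3342.45 is 4%.
Origin Meroria qualifies under the Tyrune–Meroria agreement and 3342.45 is covered: preferential rate Free applies instead.
Duty = ¥200,229.09 × 0% = ¥0.00.
Line 2 (9158.54, Meroria, 672 liters, ¥115,402.56):
Base rate for 9158.54 is 12.5% + ¥1.89/liter.
Origin Meroria qualifies under the Tyrune–Meroria agreement and 9158.54 is covered: preferential rate 9% applies instead.
The additional-duty order on 9158.54 targets Ulistan, not Meroria; it does not apply.
Duty = ¥115,402.56 × 9% = ¥10,386.23.
Line 3 (0775.62, Ulistan, 1,960 units, ¥42,296.80):
Code 0775.62 is under a tariff-rate quota (threshold 2,389 units). Quantity 1,960 units is within the quota, so the in-quota rate 2.5% applies to the full value.
Duty = ¥42,296.80 × 2.5% = ¥1,057.42.
Total = ¥0.00 + ¥10,386.23 + ¥1,057.42 = ¥11,443.65.

¥11,443.65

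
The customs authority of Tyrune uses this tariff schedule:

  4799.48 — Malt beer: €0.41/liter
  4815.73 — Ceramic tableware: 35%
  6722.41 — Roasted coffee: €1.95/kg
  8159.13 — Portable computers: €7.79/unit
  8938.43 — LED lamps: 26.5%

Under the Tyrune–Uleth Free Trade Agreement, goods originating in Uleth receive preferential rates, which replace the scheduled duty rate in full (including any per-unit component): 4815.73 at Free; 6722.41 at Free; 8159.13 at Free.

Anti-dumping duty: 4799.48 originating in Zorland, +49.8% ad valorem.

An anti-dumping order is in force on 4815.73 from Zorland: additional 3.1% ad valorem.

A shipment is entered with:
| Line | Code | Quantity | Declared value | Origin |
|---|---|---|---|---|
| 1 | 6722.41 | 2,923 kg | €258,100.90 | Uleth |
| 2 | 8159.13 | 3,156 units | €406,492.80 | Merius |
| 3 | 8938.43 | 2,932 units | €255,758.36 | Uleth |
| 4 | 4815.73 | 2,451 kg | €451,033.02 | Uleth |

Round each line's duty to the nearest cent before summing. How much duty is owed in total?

Line 1 (6722.41, Uleth, 2,923 kg, €258,100.90):
Base rate for 6722.41 is €1.95/kg.
Origin Uleth qualifies under the Tyrune–Uleth agreement and 6722.41 is covered: preferential rate Free applies instead.
Duty = €258,100.90 × 0% = €0.00.
Line 2 (8159.13, Merius, 3,156 units, €406,492.80):
Base rate for 8159.13 is €7.79/unit.
8159.13 has an FTA preferential rate, but origin Merius is not Uleth; base rate stands.
Duty = 3,156 × €7.79 = €24,585.24.
Line 3 (8938.43, Uleth, 2,932 units, €255,758.36):
Base rate for 8938.43 is 26.5%.
Origin Uleth is the FTA partner but 8938.43 is not on the preference list; base rate stands.
Duty = €255,758.36 × 26.5% = €67,775.97.
Line 4 (4815.73, Uleth, 2,451 kg, €451,033.02):
Base rate for 4815.73 is 35%.
Origin Uleth qualifies under the Tyrune–Uleth agreement and 4815.73 is covered: preferential rate Free applies instead.
The additional-duty order on 4815.73 targets Zorland, not Uleth; it does not apply.
Duty = €451,033.02 × 0% = €0.00.
Total = €0.00 + €24,585.24 + €67,775.97 + €0.00 = €92,361.21.

€92,361.21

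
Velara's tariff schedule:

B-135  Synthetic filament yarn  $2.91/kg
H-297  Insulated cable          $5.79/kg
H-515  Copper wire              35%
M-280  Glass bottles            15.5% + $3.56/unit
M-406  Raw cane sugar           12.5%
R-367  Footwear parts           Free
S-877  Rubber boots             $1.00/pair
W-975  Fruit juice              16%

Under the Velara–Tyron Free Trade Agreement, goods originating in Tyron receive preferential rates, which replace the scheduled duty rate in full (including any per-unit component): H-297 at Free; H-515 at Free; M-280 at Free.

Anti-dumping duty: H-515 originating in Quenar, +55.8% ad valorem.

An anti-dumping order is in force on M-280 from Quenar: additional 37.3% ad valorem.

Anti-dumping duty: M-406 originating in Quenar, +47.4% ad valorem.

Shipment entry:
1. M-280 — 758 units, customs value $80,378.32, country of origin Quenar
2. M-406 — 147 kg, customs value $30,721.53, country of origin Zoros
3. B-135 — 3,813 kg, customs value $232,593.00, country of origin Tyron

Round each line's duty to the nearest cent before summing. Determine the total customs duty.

$60,074.25

Line 1 (M-280, Quenar, 758 units, $80,378.32):
Base rate for M-280 is 15.5% + $3.56/unit.
M-280 has an FTA preferential rate, but origin Quenar is not Tyron; base rate stands.
Additional duty on M-280 from Quenar: +37.3%. Applied ad valorem rate: 15.5% + 37.3% = 52.8%.
Duty = $80,378.32 × 52.8% + 758 × $3.56 = $45,138.23.
Line 2 (M-406, Zoros, 147 kg, $30,721.53):
Base rate for M-406 is 12.5%.
The additional-duty order on M-406 targets Quenar, not Zoros; it does not apply.
Duty = $30,721.53 × 12.5% = $3,840.19.
Line 3 (B-135, Tyron, 3,813 kg, $232,593.00):
Base rate for B-135 is $2.91/kg.
Origin Tyron is the FTA partner but B-135 is not on the preference list; base rate stands.
Duty = 3,813 × $2.91 = $11,095.83.
Total = $45,138.23 + $3,840.19 + $11,095.83 = $60,074.25.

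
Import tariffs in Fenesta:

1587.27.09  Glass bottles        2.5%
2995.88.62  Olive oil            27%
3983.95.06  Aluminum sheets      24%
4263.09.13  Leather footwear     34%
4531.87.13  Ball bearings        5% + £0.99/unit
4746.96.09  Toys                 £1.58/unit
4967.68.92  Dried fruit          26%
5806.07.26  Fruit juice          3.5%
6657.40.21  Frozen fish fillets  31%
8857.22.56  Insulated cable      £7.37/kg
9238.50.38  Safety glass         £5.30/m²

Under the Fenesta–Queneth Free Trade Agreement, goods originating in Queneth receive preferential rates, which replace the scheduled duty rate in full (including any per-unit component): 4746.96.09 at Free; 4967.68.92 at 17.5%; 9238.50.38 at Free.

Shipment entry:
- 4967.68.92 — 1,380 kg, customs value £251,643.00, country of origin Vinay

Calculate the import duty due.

£65,427.18

Line 1 (4967.68.92, Vinay, 1,380 kg, £251,643.00):
Base rate for 4967.68.92 is 26%.
4967.68.92 has an FTA preferential rate, but origin Vinay is not Queneth; base rate stands.
Duty = £251,643.00 × 26% = £65,427.18.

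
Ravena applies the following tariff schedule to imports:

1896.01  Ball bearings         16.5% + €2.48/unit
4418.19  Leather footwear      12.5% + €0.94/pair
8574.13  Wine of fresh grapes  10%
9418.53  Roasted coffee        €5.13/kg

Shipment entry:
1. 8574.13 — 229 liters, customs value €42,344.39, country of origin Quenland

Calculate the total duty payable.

€4,234.44

Line 1 (8574.13, Quenland, 229 liters, €42,344.39):
Base rate for 8574.13 is 10%.
Duty = €42,344.39 × 10% = €4,234.44.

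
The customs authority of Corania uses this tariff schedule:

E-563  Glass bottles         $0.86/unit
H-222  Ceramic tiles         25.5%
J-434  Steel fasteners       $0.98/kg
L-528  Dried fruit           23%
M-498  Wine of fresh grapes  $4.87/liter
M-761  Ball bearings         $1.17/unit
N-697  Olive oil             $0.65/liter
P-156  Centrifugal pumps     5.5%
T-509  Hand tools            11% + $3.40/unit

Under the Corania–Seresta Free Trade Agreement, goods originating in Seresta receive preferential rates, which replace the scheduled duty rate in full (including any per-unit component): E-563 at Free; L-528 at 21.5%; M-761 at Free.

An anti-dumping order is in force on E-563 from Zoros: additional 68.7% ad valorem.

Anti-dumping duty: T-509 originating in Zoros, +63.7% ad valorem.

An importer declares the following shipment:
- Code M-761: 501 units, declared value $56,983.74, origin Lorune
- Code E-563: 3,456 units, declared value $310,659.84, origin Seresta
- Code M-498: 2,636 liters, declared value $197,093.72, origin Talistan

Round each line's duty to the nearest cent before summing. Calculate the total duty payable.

Line 1 (M-761, Lorune, 501 units, $56,983.74):
Base rate for M-761 is $1.17/unit.
M-761 has an FTA preferential rate, but origin Lorune is not Seresta; base rate stands.
Duty = 501 × $1.17 = $586.17.
Line 2 (E-563, Seresta, 3,456 units, $310,659.84):
Base rate for E-563 is $0.86/unit.
Origin Seresta qualifies under the Corania–Seresta agreement and E-563 is covered: preferential rate Free applies instead.
The additional-duty order on E-563 targets Zoros, not Seresta; it does not apply.
Duty = $310,659.84 × 0% = $0.00.
Line 3 (M-498, Talistan, 2,636 liters, $197,093.72):
Base rate for M-498 is $4.87/liter.
Duty = 2,636 × $4.87 = $12,837.32.
Total = $586.17 + $0.00 + $12,837.32 = $13,423.49.

$13,423.49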